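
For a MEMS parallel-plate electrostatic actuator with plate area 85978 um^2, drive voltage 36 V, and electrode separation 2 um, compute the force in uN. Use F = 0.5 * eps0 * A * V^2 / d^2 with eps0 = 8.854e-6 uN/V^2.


Step 1: Identify parameters.
eps0 = 8.854e-6 uN/V^2, A = 85978 um^2, V = 36 V, d = 2 um
Step 2: Compute V^2 = 36^2 = 1296
Step 3: Compute d^2 = 2^2 = 4
Step 4: F = 0.5 * 8.854e-6 * 85978 * 1296 / 4
F = 123.322 uN


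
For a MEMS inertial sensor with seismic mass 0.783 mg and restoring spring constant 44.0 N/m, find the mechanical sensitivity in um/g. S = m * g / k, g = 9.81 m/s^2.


Step 1: Convert mass: m = 0.783 mg = 7.83e-07 kg
Step 2: S = m * g / k = 7.83e-07 * 9.81 / 44.0
Step 3: S = 1.75e-07 m/g
Step 4: Convert to um/g: S = 0.175 um/g


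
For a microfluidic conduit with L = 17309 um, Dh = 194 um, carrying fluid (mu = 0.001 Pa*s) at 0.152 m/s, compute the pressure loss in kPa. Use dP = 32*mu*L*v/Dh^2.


Step 1: Convert to SI: L = 17309e-6 m, Dh = 194e-6 m
Step 2: dP = 32 * 0.001 * 17309e-6 * 0.152 / (194e-6)^2
Step 3: dP = 2236.98 Pa
Step 4: Convert to kPa: dP = 2.24 kPa


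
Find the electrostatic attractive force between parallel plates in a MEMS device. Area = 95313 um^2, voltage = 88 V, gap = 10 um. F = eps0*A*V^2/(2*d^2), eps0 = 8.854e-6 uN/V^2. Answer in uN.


Step 1: Identify parameters.
eps0 = 8.854e-6 uN/V^2, A = 95313 um^2, V = 88 V, d = 10 um
Step 2: Compute V^2 = 88^2 = 7744
Step 3: Compute d^2 = 10^2 = 100
Step 4: F = 0.5 * 8.854e-6 * 95313 * 7744 / 100
F = 32.676 uN


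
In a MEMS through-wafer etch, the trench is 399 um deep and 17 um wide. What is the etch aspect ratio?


Step 1: AR = depth / width
Step 2: AR = 399 / 17
AR = 23.5


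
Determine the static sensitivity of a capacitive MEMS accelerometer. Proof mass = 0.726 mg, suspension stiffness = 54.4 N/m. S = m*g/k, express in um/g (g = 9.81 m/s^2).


Step 1: Convert mass: m = 0.726 mg = 7.26e-07 kg
Step 2: S = m * g / k = 7.26e-07 * 9.81 / 54.4
Step 3: S = 1.31e-07 m/g
Step 4: Convert to um/g: S = 0.131 um/g


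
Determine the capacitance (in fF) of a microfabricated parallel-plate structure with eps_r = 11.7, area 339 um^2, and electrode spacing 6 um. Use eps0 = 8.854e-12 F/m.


Step 1: Convert area to m^2: A = 339e-12 m^2
Step 2: Convert gap to m: d = 6e-6 m
Step 3: C = eps0 * eps_r * A / d
C = 8.854e-12 * 11.7 * 339e-12 / 6e-6
Step 4: Convert to fF (multiply by 1e15).
C = 5.85 fF


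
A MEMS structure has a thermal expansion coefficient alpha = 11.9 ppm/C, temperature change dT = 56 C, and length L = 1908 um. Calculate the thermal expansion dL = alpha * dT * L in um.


Step 1: Convert CTE: alpha = 11.9 ppm/C = 11.9e-6 /C
Step 2: dL = 11.9e-6 * 56 * 1908
dL = 1.2715 um


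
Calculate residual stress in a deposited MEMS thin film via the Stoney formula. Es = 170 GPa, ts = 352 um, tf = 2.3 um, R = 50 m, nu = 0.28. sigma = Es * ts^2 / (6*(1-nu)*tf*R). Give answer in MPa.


Step 1: Compute numerator: Es * ts^2 = 170 * 352^2 = 21063680 (GPa*um^2)
Step 2: Compute denominator (R in um): 6*(1-nu)*tf*R = 6*0.72*2.3*50e6 = 496800000.0 (um^2)
Step 3: sigma (GPa) = 21063680 / 496800000.0 = 4.2399e-02 GPa
Step 4: Convert to MPa (x1000): sigma = 42.4 MPa


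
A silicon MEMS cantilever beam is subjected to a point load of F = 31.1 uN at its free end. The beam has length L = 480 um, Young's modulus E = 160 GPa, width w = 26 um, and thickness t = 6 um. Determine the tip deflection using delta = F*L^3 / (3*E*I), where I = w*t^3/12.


Step 1: Calculate the second moment of area.
I = w * t^3 / 12 = 26 * 6^3 / 12 = 468.0 um^4
Step 2: Convert E to consistent units (1 GPa = 1000 uN/um^2).
E = 160 GPa = 160000 uN/um^2
Step 3: Calculate tip deflection.
delta = F * L^3 / (3 * E * I)
delta = 31.1 * 480^3 / (3 * 160000 * 468.0)
delta = 15.3108 um


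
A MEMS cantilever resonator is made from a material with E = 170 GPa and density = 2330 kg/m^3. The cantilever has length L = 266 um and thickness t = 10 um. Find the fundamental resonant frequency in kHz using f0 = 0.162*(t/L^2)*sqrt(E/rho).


Step 1: Convert units to SI.
t_SI = 10e-6 m, L_SI = 266e-6 m
Step 2: Calculate sqrt(E/rho).
sqrt(170e9 / 2330) = 8541.74 m/s
Step 3: Compute f0.
f0 = 0.162 * 10e-6 / (266e-6)^2 * 8541.74 = 195568.1 Hz = 195.57 kHz


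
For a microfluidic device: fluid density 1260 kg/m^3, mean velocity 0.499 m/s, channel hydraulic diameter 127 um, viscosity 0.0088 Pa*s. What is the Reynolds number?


Step 1: Convert Dh to meters: Dh = 127e-6 m
Step 2: Re = rho * v * Dh / mu
Re = 1260 * 0.499 * 127e-6 / 0.0088
Re = 9.074


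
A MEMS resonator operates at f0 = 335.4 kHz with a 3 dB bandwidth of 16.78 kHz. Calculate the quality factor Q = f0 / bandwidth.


Step 1: Q = f0 / bandwidth
Step 2: Q = 335.4 / 16.78
Q = 20.0


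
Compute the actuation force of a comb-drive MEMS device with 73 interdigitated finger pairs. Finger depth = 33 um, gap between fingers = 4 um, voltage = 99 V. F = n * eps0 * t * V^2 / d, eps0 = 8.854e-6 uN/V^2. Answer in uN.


Step 1: Parameters: n=73, eps0=8.854e-6 uN/V^2, t=33 um, V=99 V, d=4 um
Step 2: V^2 = 9801
Step 3: F = 73 * 8.854e-6 * 33 * 9801 / 4
F = 52.262 uN


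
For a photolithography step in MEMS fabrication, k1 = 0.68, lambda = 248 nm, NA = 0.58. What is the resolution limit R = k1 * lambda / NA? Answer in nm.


Step 1: Identify values: k1 = 0.68, lambda = 248 nm, NA = 0.58
Step 2: R = k1 * lambda / NA
R = 0.68 * 248 / 0.58
R = 290.8 nm


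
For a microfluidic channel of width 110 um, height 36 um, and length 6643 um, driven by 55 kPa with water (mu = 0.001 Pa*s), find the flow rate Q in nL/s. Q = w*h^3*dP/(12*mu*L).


Step 1: Convert all dimensions to SI (meters).
w = 110e-6 m, h = 36e-6 m, L = 6643e-6 m, dP = 55e3 Pa
Step 2: Q = w * h^3 * dP / (12 * mu * L)
Q = 110e-6 * (36e-6)^3 * 55e3 / (12 * 0.001 * 6643e-6) = 3.5409303e-09 m^3/s
Step 3: Convert Q from m^3/s to nL/s (1 m^3 = 1e12 nL, so multiply by 1e12).
Q = 3540.93 nL/s


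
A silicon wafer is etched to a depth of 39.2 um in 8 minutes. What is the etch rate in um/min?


Step 1: Etch rate = depth / time
Step 2: rate = 39.2 / 8
rate = 4.9 um/min


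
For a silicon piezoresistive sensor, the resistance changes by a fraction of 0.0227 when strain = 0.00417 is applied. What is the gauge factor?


Step 1: Identify values.
dR/R = 0.0227, strain = 0.00417
Step 2: GF = (dR/R) / strain = 0.0227 / 0.00417
GF = 5.4


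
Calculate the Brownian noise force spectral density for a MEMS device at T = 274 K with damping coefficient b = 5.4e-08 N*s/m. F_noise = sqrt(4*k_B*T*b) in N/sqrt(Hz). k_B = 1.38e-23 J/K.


Step 1: Compute 4 * k_B * T * b
= 4 * 1.38e-23 * 274 * 5.4e-08
= 8.1674e-28 N^2/Hz
Step 2: F_noise = sqrt(8.1674e-28)
F_noise = 2.86e-14 N/sqrt(Hz)


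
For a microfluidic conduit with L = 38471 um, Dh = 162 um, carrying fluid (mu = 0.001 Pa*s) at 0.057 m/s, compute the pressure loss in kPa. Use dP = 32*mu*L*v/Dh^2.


Step 1: Convert to SI: L = 38471e-6 m, Dh = 162e-6 m
Step 2: dP = 32 * 0.001 * 38471e-6 * 0.057 / (162e-6)^2
Step 3: dP = 2673.80 Pa
Step 4: Convert to kPa: dP = 2.67 kPa


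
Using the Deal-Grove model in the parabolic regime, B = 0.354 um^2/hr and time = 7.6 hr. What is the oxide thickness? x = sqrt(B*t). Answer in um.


Step 1: Compute B*t = 0.354 * 7.6 = 2.6904
Step 2: x = sqrt(2.6904)
x = 1.64 um


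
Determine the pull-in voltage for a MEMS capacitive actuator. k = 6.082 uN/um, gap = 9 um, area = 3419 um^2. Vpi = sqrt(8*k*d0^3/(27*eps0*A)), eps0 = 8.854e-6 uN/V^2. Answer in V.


Step 1: Compute numerator: 8 * k * d0^3 = 8 * 6.082 * 9^3 = 35470.224
Step 2: Compute denominator: 27 * eps0 * A = 27 * 8.854e-6 * 3419 = 0.817339
Step 3: Vpi = sqrt(35470.224 / 0.817339)
Vpi = 208.32 V


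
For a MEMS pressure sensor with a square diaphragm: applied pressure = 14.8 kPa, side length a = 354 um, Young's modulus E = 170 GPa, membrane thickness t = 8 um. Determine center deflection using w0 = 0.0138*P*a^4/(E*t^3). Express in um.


Step 1: Convert pressure to compatible units (E is in GPa, so P in GPa).
P = 14.8 kPa = 14.8e-6 GPa
Step 2: Compute numerator: 0.0138 * P * a^4.
a^4 = 354^4 = 15704099856
numerator = 0.0138 * 14.8e-6 * 15704099856 = 3.2074e+03
Step 3: Compute denominator: E * t^3 = 170 * 8^3 = 87040
Step 4: w0 = numerator / denominator = 3.2074e+03 / 87040 = 0.0368 um


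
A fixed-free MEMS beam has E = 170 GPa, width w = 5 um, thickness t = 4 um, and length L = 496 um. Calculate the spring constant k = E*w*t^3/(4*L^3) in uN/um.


Step 1: Convert E to consistent units (1 GPa = 1000 uN/um^2).
E = 170 GPa = 170000 uN/um^2
Step 2: Compute t^3 = 4^3 = 64
Step 3: Compute L^3 = 496^3 = 122023936
Step 4: k = 170000 * 5 * 64 / (4 * 122023936)
k = 0.1115 uN/um


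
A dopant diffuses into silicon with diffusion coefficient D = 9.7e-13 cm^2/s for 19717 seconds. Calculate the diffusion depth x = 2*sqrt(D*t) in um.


Step 1: Compute D*t = 9.7e-13 * 19717 = 1.912549e-08 cm^2
Step 2: sqrt(D*t) = 1.38295e-04 cm
Step 3: x = 2 * 1.38295e-04 cm = 2.7659e-04 cm
Step 4: Convert to um (1 cm = 1e4 um): x = 2.766 um


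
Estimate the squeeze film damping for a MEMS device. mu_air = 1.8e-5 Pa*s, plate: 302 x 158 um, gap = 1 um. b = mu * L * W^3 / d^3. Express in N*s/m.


Step 1: Convert to SI.
L = 302e-6 m, W = 158e-6 m, d = 1e-6 m
Step 2: W^3 = (158e-6)^3 = 3.94e-12 m^3
Step 3: d^3 = (1e-6)^3 = 1.00e-18 m^3
Step 4: b = 1.8e-5 * 302e-6 * 3.94e-12 / 1.00e-18
b = 2.14e-02 N*s/m


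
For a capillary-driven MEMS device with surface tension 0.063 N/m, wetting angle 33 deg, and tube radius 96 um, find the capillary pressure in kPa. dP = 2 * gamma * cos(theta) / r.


Step 1: cos(33 deg) = 0.8387
Step 2: Convert r to m: r = 96e-6 m
Step 3: dP = 2 * 0.063 * 0.8387 / 96e-6 = 1100.8 Pa
Step 4: Convert Pa to kPa (divide by 1000).
dP = 1.1 kPa


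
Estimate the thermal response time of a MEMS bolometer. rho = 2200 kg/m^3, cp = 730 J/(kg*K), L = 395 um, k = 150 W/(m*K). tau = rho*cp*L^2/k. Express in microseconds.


Step 1: Convert L to m: L = 395e-6 m
Step 2: L^2 = (395e-6)^2 = 1.56025e-07 m^2
Step 3: tau = 2200 * 730 * 1.56025e-07 / 150 = 1.67050767e-03 s
Step 4: Convert to microseconds (multiply by 1e6).
tau = 1670.508 us


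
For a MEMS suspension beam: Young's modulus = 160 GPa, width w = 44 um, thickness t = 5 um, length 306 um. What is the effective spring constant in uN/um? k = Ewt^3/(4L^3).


Step 1: Convert E to consistent units (1 GPa = 1000 uN/um^2).
E = 160 GPa = 160000 uN/um^2
Step 2: Compute t^3 = 5^3 = 125
Step 3: Compute L^3 = 306^3 = 28652616
Step 4: k = 160000 * 44 * 125 / (4 * 28652616)
k = 7.6782 uN/um


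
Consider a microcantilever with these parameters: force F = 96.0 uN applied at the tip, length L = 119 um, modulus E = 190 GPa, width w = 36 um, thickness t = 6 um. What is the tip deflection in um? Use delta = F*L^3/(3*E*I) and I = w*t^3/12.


Step 1: Calculate the second moment of area.
I = w * t^3 / 12 = 36 * 6^3 / 12 = 648.0 um^4
Step 2: Convert E to consistent units (1 GPa = 1000 uN/um^2).
E = 190 GPa = 190000 uN/um^2
Step 3: Calculate tip deflection.
delta = F * L^3 / (3 * E * I)
delta = 96.0 * 119^3 / (3 * 190000 * 648.0)
delta = 0.438 um


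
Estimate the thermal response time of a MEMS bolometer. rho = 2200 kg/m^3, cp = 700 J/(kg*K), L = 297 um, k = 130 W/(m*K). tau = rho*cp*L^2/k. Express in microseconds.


Step 1: Convert L to m: L = 297e-6 m
Step 2: L^2 = (297e-6)^2 = 8.8209e-08 m^2
Step 3: tau = 2200 * 700 * 8.8209e-08 / 130 = 1.04493738e-03 s
Step 4: Convert to microseconds (multiply by 1e6).
tau = 1044.937 us


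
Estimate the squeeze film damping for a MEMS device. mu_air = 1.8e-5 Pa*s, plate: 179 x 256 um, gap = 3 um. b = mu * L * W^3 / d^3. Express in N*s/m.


Step 1: Convert to SI.
L = 179e-6 m, W = 256e-6 m, d = 3e-6 m
Step 2: W^3 = (256e-6)^3 = 1.68e-11 m^3
Step 3: d^3 = (3e-6)^3 = 2.70e-17 m^3
Step 4: b = 1.8e-5 * 179e-6 * 1.68e-11 / 2.70e-17
b = 2.00e-03 N*s/m


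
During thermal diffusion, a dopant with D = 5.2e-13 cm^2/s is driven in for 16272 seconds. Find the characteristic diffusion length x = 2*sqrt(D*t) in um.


Step 1: Compute D*t = 5.2e-13 * 16272 = 8.46144e-09 cm^2
Step 2: sqrt(D*t) = 9.1986e-05 cm
Step 3: x = 2 * 9.1986e-05 cm = 1.83972e-04 cm
Step 4: Convert to um (1 cm = 1e4 um): x = 1.84 um


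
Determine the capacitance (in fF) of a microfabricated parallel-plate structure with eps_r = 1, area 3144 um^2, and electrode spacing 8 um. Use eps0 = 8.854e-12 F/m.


Step 1: Convert area to m^2: A = 3144e-12 m^2
Step 2: Convert gap to m: d = 8e-6 m
Step 3: C = eps0 * eps_r * A / d
C = 8.854e-12 * 1 * 3144e-12 / 8e-6
Step 4: Convert to fF (multiply by 1e15).
C = 3.48 fF


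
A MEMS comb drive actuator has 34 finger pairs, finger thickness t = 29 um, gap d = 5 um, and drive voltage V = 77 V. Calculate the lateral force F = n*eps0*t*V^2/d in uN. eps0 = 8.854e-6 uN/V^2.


Step 1: Parameters: n=34, eps0=8.854e-6 uN/V^2, t=29 um, V=77 V, d=5 um
Step 2: V^2 = 5929
Step 3: F = 34 * 8.854e-6 * 29 * 5929 / 5
F = 10.352 uN


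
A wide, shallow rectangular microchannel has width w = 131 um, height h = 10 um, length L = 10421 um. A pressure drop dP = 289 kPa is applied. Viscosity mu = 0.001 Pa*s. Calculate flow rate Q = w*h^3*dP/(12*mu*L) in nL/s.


Step 1: Convert all dimensions to SI (meters).
w = 131e-6 m, h = 10e-6 m, L = 10421e-6 m, dP = 289e3 Pa
Step 2: Q = w * h^3 * dP / (12 * mu * L)
Q = 131e-6 * (10e-6)^3 * 289e3 / (12 * 0.001 * 10421e-6) = 3.0274606e-10 m^3/s
Step 3: Convert Q from m^3/s to nL/s (1 m^3 = 1e12 nL, so multiply by 1e12).
Q = 302.746 nL/s


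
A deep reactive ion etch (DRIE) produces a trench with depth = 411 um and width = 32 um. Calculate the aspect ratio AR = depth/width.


Step 1: AR = depth / width
Step 2: AR = 411 / 32
AR = 12.8


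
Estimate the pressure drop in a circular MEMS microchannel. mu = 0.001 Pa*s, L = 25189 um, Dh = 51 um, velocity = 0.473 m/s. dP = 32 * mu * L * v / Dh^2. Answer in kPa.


Step 1: Convert to SI: L = 25189e-6 m, Dh = 51e-6 m
Step 2: dP = 32 * 0.001 * 25189e-6 * 0.473 / (51e-6)^2
Step 3: dP = 146582.35 Pa
Step 4: Convert to kPa: dP = 146.58 kPa


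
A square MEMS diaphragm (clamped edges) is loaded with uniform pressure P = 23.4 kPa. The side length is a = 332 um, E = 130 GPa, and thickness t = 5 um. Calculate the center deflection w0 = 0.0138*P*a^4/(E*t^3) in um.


Step 1: Convert pressure to compatible units (E is in GPa, so P in GPa).
P = 23.4 kPa = 23.4e-6 GPa
Step 2: Compute numerator: 0.0138 * P * a^4.
a^4 = 332^4 = 12149330176
numerator = 0.0138 * 23.4e-6 * 12149330176 = 3.92326e+03
Step 3: Compute denominator: E * t^3 = 130 * 5^3 = 16250
Step 4: w0 = numerator / denominator = 3.92326e+03 / 16250 = 0.2414 um


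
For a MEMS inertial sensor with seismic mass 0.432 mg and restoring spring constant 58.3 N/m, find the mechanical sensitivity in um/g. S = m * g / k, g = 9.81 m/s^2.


Step 1: Convert mass: m = 0.432 mg = 4.32e-07 kg
Step 2: S = m * g / k = 4.32e-07 * 9.81 / 58.3
Step 3: S = 7.27e-08 m/g
Step 4: Convert to um/g: S = 0.073 um/g


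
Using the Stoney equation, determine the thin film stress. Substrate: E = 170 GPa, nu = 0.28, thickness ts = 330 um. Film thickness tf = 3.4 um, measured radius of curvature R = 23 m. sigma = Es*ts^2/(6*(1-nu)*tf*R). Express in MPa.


Step 1: Compute numerator: Es * ts^2 = 170 * 330^2 = 18513000 (GPa*um^2)
Step 2: Compute denominator (R in um): 6*(1-nu)*tf*R = 6*0.72*3.4*23e6 = 337824000.0 (um^2)
Step 3: sigma (GPa) = 18513000 / 337824000.0 = 5.4801e-02 GPa
Step 4: Convert to MPa (x1000): sigma = 54.8 MPa


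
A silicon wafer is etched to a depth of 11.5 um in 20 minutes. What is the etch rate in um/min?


Step 1: Etch rate = depth / time
Step 2: rate = 11.5 / 20
rate = 0.575 um/min


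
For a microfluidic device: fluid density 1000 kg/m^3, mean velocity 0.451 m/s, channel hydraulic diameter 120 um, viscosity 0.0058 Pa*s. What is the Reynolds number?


Step 1: Convert Dh to meters: Dh = 120e-6 m
Step 2: Re = rho * v * Dh / mu
Re = 1000 * 0.451 * 120e-6 / 0.0058
Re = 9.331


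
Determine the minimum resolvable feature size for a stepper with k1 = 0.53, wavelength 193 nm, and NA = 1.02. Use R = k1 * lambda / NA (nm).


Step 1: Identify values: k1 = 0.53, lambda = 193 nm, NA = 1.02
Step 2: R = k1 * lambda / NA
R = 0.53 * 193 / 1.02
R = 100.3 nm


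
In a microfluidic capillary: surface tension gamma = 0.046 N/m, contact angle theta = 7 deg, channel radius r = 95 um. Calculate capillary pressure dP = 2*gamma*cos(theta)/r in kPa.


Step 1: cos(7 deg) = 0.9925
Step 2: Convert r to m: r = 95e-6 m
Step 3: dP = 2 * 0.046 * 0.9925 / 95e-6 = 961.2 Pa
Step 4: Convert Pa to kPa (divide by 1000).
dP = 0.96 kPa


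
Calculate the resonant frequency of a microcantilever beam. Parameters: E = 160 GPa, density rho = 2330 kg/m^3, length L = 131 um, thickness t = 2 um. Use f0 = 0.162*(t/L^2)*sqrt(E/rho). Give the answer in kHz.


Step 1: Convert units to SI.
t_SI = 2e-6 m, L_SI = 131e-6 m
Step 2: Calculate sqrt(E/rho).
sqrt(160e9 / 2330) = 8286.71 m/s
Step 3: Compute f0.
f0 = 0.162 * 2e-6 / (131e-6)^2 * 8286.71 = 156453.2 Hz = 156.45 kHz


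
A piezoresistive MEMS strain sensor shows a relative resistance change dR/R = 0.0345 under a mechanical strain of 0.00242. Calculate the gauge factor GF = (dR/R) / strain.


Step 1: Identify values.
dR/R = 0.0345, strain = 0.00242
Step 2: GF = (dR/R) / strain = 0.0345 / 0.00242
GF = 14.3


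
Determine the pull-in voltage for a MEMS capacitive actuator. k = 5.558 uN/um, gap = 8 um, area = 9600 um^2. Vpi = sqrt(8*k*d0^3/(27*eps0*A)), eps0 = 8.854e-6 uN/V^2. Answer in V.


Step 1: Compute numerator: 8 * k * d0^3 = 8 * 5.558 * 8^3 = 22765.568
Step 2: Compute denominator: 27 * eps0 * A = 27 * 8.854e-6 * 9600 = 2.294957
Step 3: Vpi = sqrt(22765.568 / 2.294957)
Vpi = 99.6 V


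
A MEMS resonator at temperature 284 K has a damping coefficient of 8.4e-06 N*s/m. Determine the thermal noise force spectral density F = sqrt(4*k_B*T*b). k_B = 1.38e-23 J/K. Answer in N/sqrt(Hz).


Step 1: Compute 4 * k_B * T * b
= 4 * 1.38e-23 * 284 * 8.4e-06
= 1.3169e-25 N^2/Hz
Step 2: F_noise = sqrt(1.3169e-25)
F_noise = 3.63e-13 N/sqrt(Hz)


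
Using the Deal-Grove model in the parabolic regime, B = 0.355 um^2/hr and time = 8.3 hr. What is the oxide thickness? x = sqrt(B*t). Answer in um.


Step 1: Compute B*t = 0.355 * 8.3 = 2.9465
Step 2: x = sqrt(2.9465)
x = 1.717 um


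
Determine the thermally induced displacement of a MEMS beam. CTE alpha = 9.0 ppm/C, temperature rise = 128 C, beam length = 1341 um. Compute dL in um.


Step 1: Convert CTE: alpha = 9.0 ppm/C = 9.0e-6 /C
Step 2: dL = 9.0e-6 * 128 * 1341
dL = 1.5448 um


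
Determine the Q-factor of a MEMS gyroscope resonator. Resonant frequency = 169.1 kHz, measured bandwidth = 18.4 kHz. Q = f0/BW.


Step 1: Q = f0 / bandwidth
Step 2: Q = 169.1 / 18.4
Q = 9.2


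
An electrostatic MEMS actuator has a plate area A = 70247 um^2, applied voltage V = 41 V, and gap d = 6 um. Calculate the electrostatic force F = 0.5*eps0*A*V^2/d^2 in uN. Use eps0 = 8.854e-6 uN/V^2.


Step 1: Identify parameters.
eps0 = 8.854e-6 uN/V^2, A = 70247 um^2, V = 41 V, d = 6 um
Step 2: Compute V^2 = 41^2 = 1681
Step 3: Compute d^2 = 6^2 = 36
Step 4: F = 0.5 * 8.854e-6 * 70247 * 1681 / 36
F = 14.521 uN


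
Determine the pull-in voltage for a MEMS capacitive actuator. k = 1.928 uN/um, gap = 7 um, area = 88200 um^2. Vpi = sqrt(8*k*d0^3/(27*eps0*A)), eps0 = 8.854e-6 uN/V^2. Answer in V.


Step 1: Compute numerator: 8 * k * d0^3 = 8 * 1.928 * 7^3 = 5290.432
Step 2: Compute denominator: 27 * eps0 * A = 27 * 8.854e-6 * 88200 = 21.084916
Step 3: Vpi = sqrt(5290.432 / 21.084916)
Vpi = 15.84 V


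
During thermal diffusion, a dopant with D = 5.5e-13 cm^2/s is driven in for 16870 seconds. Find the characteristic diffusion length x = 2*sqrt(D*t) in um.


Step 1: Compute D*t = 5.5e-13 * 16870 = 9.2785e-09 cm^2
Step 2: sqrt(D*t) = 9.6325e-05 cm
Step 3: x = 2 * 9.6325e-05 cm = 1.9265e-04 cm
Step 4: Convert to um (1 cm = 1e4 um): x = 1.926 um


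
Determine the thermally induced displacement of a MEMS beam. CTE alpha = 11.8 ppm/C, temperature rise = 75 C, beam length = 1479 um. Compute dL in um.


Step 1: Convert CTE: alpha = 11.8 ppm/C = 11.8e-6 /C
Step 2: dL = 11.8e-6 * 75 * 1479
dL = 1.3089 um


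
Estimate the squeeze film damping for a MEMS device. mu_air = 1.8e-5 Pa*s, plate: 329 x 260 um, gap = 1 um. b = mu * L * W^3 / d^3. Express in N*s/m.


Step 1: Convert to SI.
L = 329e-6 m, W = 260e-6 m, d = 1e-6 m
Step 2: W^3 = (260e-6)^3 = 1.76e-11 m^3
Step 3: d^3 = (1e-6)^3 = 1.00e-18 m^3
Step 4: b = 1.8e-5 * 329e-6 * 1.76e-11 / 1.00e-18
b = 1.04e-01 N*s/m


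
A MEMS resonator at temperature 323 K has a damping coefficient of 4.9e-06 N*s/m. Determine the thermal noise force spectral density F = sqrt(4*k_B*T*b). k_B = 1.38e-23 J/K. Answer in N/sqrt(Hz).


Step 1: Compute 4 * k_B * T * b
= 4 * 1.38e-23 * 323 * 4.9e-06
= 8.7365e-26 N^2/Hz
Step 2: F_noise = sqrt(8.7365e-26)
F_noise = 2.96e-13 N/sqrt(Hz)


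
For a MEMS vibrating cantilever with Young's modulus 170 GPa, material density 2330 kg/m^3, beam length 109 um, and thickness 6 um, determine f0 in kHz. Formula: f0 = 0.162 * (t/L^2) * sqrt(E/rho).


Step 1: Convert units to SI.
t_SI = 6e-6 m, L_SI = 109e-6 m
Step 2: Calculate sqrt(E/rho).
sqrt(170e9 / 2330) = 8541.74 m/s
Step 3: Compute f0.
f0 = 0.162 * 6e-6 / (109e-6)^2 * 8541.74 = 698810.8 Hz = 698.81 kHz


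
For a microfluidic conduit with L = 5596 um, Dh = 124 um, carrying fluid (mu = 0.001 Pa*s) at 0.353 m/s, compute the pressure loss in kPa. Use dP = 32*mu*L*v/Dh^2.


Step 1: Convert to SI: L = 5596e-6 m, Dh = 124e-6 m
Step 2: dP = 32 * 0.001 * 5596e-6 * 0.353 / (124e-6)^2
Step 3: dP = 4111.11 Pa
Step 4: Convert to kPa: dP = 4.11 kPa


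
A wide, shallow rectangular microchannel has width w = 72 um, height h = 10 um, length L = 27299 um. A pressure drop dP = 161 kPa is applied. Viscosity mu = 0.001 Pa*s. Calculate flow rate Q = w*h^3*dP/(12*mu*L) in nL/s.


Step 1: Convert all dimensions to SI (meters).
w = 72e-6 m, h = 10e-6 m, L = 27299e-6 m, dP = 161e3 Pa
Step 2: Q = w * h^3 * dP / (12 * mu * L)
Q = 72e-6 * (10e-6)^3 * 161e3 / (12 * 0.001 * 27299e-6) = 3.538591e-11 m^3/s
Step 3: Convert Q from m^3/s to nL/s (1 m^3 = 1e12 nL, so multiply by 1e12).
Q = 35.386 nL/s


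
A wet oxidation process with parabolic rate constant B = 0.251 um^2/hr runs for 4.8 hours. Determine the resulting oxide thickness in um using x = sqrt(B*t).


Step 1: Compute B*t = 0.251 * 4.8 = 1.2048
Step 2: x = sqrt(1.2048)
x = 1.098 um


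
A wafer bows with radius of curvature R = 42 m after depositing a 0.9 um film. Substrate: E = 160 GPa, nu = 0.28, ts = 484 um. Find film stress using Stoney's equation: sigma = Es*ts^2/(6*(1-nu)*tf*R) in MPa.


Step 1: Compute numerator: Es * ts^2 = 160 * 484^2 = 37480960 (GPa*um^2)
Step 2: Compute denominator (R in um): 6*(1-nu)*tf*R = 6*0.72*0.9*42e6 = 163296000.0 (um^2)
Step 3: sigma (GPa) = 37480960 / 163296000.0 = 2.29528e-01 GPa
Step 4: Convert to MPa (x1000): sigma = 229.5 MPa


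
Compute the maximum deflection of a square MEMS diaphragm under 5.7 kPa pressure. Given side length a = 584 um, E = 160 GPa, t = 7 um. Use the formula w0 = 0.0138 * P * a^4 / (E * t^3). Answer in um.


Step 1: Convert pressure to compatible units (E is in GPa, so P in GPa).
P = 5.7 kPa = 5.7e-6 GPa
Step 2: Compute numerator: 0.0138 * P * a^4.
a^4 = 584^4 = 116319195136
numerator = 0.0138 * 5.7e-6 * 116319195136 = 9.14967e+03
Step 3: Compute denominator: E * t^3 = 160 * 7^3 = 54880
Step 4: w0 = numerator / denominator = 9.14967e+03 / 54880 = 0.1667 um


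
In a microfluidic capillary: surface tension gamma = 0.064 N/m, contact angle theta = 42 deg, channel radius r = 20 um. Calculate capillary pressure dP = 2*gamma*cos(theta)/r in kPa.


Step 1: cos(42 deg) = 0.7431
Step 2: Convert r to m: r = 20e-6 m
Step 3: dP = 2 * 0.064 * 0.7431 / 20e-6 = 4755.8 Pa
Step 4: Convert Pa to kPa (divide by 1000).
dP = 4.76 kPa


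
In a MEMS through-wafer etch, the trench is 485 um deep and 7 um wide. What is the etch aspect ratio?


Step 1: AR = depth / width
Step 2: AR = 485 / 7
AR = 69.3


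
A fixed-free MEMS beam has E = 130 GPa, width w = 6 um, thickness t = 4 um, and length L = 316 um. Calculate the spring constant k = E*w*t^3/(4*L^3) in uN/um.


Step 1: Convert E to consistent units (1 GPa = 1000 uN/um^2).
E = 130 GPa = 130000 uN/um^2
Step 2: Compute t^3 = 4^3 = 64
Step 3: Compute L^3 = 316^3 = 31554496
Step 4: k = 130000 * 6 * 64 / (4 * 31554496)
k = 0.3955 uN/um


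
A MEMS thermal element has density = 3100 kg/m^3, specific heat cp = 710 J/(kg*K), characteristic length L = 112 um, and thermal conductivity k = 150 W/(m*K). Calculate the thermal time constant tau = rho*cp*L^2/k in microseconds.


Step 1: Convert L to m: L = 112e-6 m
Step 2: L^2 = (112e-6)^2 = 1.2544e-08 m^2
Step 3: tau = 3100 * 710 * 1.2544e-08 / 150 = 1.8406229e-04 s
Step 4: Convert to microseconds (multiply by 1e6).
tau = 184.062 us


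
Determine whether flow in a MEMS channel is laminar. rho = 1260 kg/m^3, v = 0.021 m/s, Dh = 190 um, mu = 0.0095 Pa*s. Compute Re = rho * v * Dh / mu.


Step 1: Convert Dh to meters: Dh = 190e-6 m
Step 2: Re = rho * v * Dh / mu
Re = 1260 * 0.021 * 190e-6 / 0.0095
Re = 0.529
Since Re = 0.529 is below ~2300, the flow is laminar.


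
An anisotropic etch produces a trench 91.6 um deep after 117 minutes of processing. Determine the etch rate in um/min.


Step 1: Etch rate = depth / time
Step 2: rate = 91.6 / 117
rate = 0.783 um/min


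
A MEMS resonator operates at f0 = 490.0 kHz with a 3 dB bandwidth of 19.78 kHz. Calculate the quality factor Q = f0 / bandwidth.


Step 1: Q = f0 / bandwidth
Step 2: Q = 490.0 / 19.78
Q = 24.8


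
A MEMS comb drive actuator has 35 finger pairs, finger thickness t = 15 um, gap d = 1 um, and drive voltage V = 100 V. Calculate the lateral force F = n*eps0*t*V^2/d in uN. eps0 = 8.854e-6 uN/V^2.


Step 1: Parameters: n=35, eps0=8.854e-6 uN/V^2, t=15 um, V=100 V, d=1 um
Step 2: V^2 = 10000
Step 3: F = 35 * 8.854e-6 * 15 * 10000 / 1
F = 46.484 uN


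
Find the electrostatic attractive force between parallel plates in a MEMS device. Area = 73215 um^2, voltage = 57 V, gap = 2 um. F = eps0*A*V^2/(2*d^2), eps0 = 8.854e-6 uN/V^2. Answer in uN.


Step 1: Identify parameters.
eps0 = 8.854e-6 uN/V^2, A = 73215 um^2, V = 57 V, d = 2 um
Step 2: Compute V^2 = 57^2 = 3249
Step 3: Compute d^2 = 2^2 = 4
Step 4: F = 0.5 * 8.854e-6 * 73215 * 3249 / 4
F = 263.269 uN


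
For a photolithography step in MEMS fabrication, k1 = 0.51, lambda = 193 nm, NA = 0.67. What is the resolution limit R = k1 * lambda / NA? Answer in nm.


Step 1: Identify values: k1 = 0.51, lambda = 193 nm, NA = 0.67
Step 2: R = k1 * lambda / NA
R = 0.51 * 193 / 0.67
R = 146.9 nm


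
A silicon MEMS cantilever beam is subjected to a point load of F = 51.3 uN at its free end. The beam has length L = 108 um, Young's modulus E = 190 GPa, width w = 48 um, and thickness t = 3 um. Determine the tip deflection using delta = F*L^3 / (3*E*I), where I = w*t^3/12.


Step 1: Calculate the second moment of area.
I = w * t^3 / 12 = 48 * 3^3 / 12 = 108.0 um^4
Step 2: Convert E to consistent units (1 GPa = 1000 uN/um^2).
E = 190 GPa = 190000 uN/um^2
Step 3: Calculate tip deflection.
delta = F * L^3 / (3 * E * I)
delta = 51.3 * 108^3 / (3 * 190000 * 108.0)
delta = 1.0498 um


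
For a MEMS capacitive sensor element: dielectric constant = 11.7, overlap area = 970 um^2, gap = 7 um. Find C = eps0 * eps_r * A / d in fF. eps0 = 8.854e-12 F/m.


Step 1: Convert area to m^2: A = 970e-12 m^2
Step 2: Convert gap to m: d = 7e-6 m
Step 3: C = eps0 * eps_r * A / d
C = 8.854e-12 * 11.7 * 970e-12 / 7e-6
Step 4: Convert to fF (multiply by 1e15).
C = 14.35 fF


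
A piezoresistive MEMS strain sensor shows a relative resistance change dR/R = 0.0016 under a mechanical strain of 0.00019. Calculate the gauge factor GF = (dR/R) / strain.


Step 1: Identify values.
dR/R = 0.0016, strain = 0.00019
Step 2: GF = (dR/R) / strain = 0.0016 / 0.00019
GF = 8.4


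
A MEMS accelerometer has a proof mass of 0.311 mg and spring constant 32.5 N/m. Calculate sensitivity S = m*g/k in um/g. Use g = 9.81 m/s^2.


Step 1: Convert mass: m = 0.311 mg = 3.11e-07 kg
Step 2: S = m * g / k = 3.11e-07 * 9.81 / 32.5
Step 3: S = 9.39e-08 m/g
Step 4: Convert to um/g: S = 0.094 um/g


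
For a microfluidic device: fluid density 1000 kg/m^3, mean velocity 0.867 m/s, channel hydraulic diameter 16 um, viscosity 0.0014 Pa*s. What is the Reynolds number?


Step 1: Convert Dh to meters: Dh = 16e-6 m
Step 2: Re = rho * v * Dh / mu
Re = 1000 * 0.867 * 16e-6 / 0.0014
Re = 9.909


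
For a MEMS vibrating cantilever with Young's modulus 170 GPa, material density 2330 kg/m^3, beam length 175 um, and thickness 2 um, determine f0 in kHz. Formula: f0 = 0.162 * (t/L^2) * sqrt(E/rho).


Step 1: Convert units to SI.
t_SI = 2e-6 m, L_SI = 175e-6 m
Step 2: Calculate sqrt(E/rho).
sqrt(170e9 / 2330) = 8541.74 m/s
Step 3: Compute f0.
f0 = 0.162 * 2e-6 / (175e-6)^2 * 8541.74 = 90368.1 Hz = 90.37 kHz


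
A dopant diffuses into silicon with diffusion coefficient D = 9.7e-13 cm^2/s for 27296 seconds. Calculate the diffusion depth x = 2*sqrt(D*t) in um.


Step 1: Compute D*t = 9.7e-13 * 27296 = 2.647712e-08 cm^2
Step 2: sqrt(D*t) = 1.62718e-04 cm
Step 3: x = 2 * 1.62718e-04 cm = 3.25436e-04 cm
Step 4: Convert to um (1 cm = 1e4 um): x = 3.254 um


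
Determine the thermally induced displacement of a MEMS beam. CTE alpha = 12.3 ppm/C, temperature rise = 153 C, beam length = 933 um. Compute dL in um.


Step 1: Convert CTE: alpha = 12.3 ppm/C = 12.3e-6 /C
Step 2: dL = 12.3e-6 * 153 * 933
dL = 1.7558 um


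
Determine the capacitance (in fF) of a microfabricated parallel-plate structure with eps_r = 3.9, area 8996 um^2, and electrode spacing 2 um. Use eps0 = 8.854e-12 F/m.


Step 1: Convert area to m^2: A = 8996e-12 m^2
Step 2: Convert gap to m: d = 2e-6 m
Step 3: C = eps0 * eps_r * A / d
C = 8.854e-12 * 3.9 * 8996e-12 / 2e-6
Step 4: Convert to fF (multiply by 1e15).
C = 155.32 fF


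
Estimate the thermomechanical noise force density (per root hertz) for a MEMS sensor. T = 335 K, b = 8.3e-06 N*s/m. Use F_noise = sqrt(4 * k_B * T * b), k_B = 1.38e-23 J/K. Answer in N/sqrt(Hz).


Step 1: Compute 4 * k_B * T * b
= 4 * 1.38e-23 * 335 * 8.3e-06
= 1.5348e-25 N^2/Hz
Step 2: F_noise = sqrt(1.5348e-25)
F_noise = 3.92e-13 N/sqrt(Hz)


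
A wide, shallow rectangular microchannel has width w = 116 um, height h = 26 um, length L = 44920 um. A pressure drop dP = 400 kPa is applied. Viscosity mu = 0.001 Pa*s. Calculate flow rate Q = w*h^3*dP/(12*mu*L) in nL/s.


Step 1: Convert all dimensions to SI (meters).
w = 116e-6 m, h = 26e-6 m, L = 44920e-6 m, dP = 400e3 Pa
Step 2: Q = w * h^3 * dP / (12 * mu * L)
Q = 116e-6 * (26e-6)^3 * 400e3 / (12 * 0.001 * 44920e-6) = 1.51292372e-09 m^3/s
Step 3: Convert Q from m^3/s to nL/s (1 m^3 = 1e12 nL, so multiply by 1e12).
Q = 1512.924 nL/s


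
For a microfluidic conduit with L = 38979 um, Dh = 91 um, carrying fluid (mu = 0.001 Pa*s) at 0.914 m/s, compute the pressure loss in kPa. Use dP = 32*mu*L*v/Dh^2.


Step 1: Convert to SI: L = 38979e-6 m, Dh = 91e-6 m
Step 2: dP = 32 * 0.001 * 38979e-6 * 0.914 / (91e-6)^2
Step 3: dP = 137671.51 Pa
Step 4: Convert to kPa: dP = 137.67 kPa


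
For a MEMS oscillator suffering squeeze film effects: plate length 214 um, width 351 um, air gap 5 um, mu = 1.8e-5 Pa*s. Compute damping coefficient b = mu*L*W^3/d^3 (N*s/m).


Step 1: Convert to SI.
L = 214e-6 m, W = 351e-6 m, d = 5e-6 m
Step 2: W^3 = (351e-6)^3 = 4.32e-11 m^3
Step 3: d^3 = (5e-6)^3 = 1.25e-16 m^3
Step 4: b = 1.8e-5 * 214e-6 * 4.32e-11 / 1.25e-16
b = 1.33e-03 N*s/m


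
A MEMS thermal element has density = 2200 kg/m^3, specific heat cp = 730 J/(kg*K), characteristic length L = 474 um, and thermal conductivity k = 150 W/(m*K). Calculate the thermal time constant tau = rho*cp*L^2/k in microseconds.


Step 1: Convert L to m: L = 474e-6 m
Step 2: L^2 = (474e-6)^2 = 2.24676e-07 m^2
Step 3: tau = 2200 * 730 * 2.24676e-07 / 150 = 2.40553104e-03 s
Step 4: Convert to microseconds (multiply by 1e6).
tau = 2405.531 us


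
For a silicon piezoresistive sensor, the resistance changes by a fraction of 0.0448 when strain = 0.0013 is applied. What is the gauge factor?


Step 1: Identify values.
dR/R = 0.0448, strain = 0.0013
Step 2: GF = (dR/R) / strain = 0.0448 / 0.0013
GF = 34.5


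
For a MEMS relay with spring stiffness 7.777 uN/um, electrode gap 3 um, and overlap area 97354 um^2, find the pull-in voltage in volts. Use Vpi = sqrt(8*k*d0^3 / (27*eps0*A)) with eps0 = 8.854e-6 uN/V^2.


Step 1: Compute numerator: 8 * k * d0^3 = 8 * 7.777 * 3^3 = 1679.832
Step 2: Compute denominator: 27 * eps0 * A = 27 * 8.854e-6 * 97354 = 23.273253
Step 3: Vpi = sqrt(1679.832 / 23.273253)
Vpi = 8.5 V


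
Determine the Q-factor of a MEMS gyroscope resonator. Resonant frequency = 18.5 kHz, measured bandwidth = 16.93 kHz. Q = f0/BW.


Step 1: Q = f0 / bandwidth
Step 2: Q = 18.5 / 16.93
Q = 1.1


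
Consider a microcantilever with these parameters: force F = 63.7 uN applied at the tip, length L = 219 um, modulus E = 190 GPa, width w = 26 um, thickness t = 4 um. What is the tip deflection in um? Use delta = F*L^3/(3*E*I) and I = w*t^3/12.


Step 1: Calculate the second moment of area.
I = w * t^3 / 12 = 26 * 4^3 / 12 = 138.6667 um^4
Step 2: Convert E to consistent units (1 GPa = 1000 uN/um^2).
E = 190 GPa = 190000 uN/um^2
Step 3: Calculate tip deflection.
delta = F * L^3 / (3 * E * I)
delta = 63.7 * 219^3 / (3 * 190000 * 138.6667)
delta = 8.465 um


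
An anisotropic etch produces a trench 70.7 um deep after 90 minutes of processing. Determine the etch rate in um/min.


Step 1: Etch rate = depth / time
Step 2: rate = 70.7 / 90
rate = 0.786 um/min


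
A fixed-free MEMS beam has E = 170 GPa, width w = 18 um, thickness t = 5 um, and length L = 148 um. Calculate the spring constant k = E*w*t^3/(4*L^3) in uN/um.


Step 1: Convert E to consistent units (1 GPa = 1000 uN/um^2).
E = 170 GPa = 170000 uN/um^2
Step 2: Compute t^3 = 5^3 = 125
Step 3: Compute L^3 = 148^3 = 3241792
Step 4: k = 170000 * 18 * 125 / (4 * 3241792)
k = 29.4976 uN/um


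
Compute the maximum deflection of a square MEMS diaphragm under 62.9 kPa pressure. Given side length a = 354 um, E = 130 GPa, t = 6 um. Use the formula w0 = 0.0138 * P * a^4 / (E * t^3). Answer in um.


Step 1: Convert pressure to compatible units (E is in GPa, so P in GPa).
P = 62.9 kPa = 62.9e-6 GPa
Step 2: Compute numerator: 0.0138 * P * a^4.
a^4 = 354^4 = 15704099856
numerator = 0.0138 * 62.9e-6 * 15704099856 = 1.36315e+04
Step 3: Compute denominator: E * t^3 = 130 * 6^3 = 28080
Step 4: w0 = numerator / denominator = 1.36315e+04 / 28080 = 0.4855 um


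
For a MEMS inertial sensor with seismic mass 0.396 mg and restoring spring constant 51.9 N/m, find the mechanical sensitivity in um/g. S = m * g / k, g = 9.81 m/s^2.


Step 1: Convert mass: m = 0.396 mg = 3.96e-07 kg
Step 2: S = m * g / k = 3.96e-07 * 9.81 / 51.9
Step 3: S = 7.49e-08 m/g
Step 4: Convert to um/g: S = 0.075 um/g


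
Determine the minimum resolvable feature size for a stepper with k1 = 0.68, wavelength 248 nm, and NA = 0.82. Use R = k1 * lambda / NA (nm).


Step 1: Identify values: k1 = 0.68, lambda = 248 nm, NA = 0.82
Step 2: R = k1 * lambda / NA
R = 0.68 * 248 / 0.82
R = 205.7 nm


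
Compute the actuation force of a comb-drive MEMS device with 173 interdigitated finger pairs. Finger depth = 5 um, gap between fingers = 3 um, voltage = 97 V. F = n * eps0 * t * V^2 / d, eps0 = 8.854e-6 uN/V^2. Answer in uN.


Step 1: Parameters: n=173, eps0=8.854e-6 uN/V^2, t=5 um, V=97 V, d=3 um
Step 2: V^2 = 9409
Step 3: F = 173 * 8.854e-6 * 5 * 9409 / 3
F = 24.02 uN


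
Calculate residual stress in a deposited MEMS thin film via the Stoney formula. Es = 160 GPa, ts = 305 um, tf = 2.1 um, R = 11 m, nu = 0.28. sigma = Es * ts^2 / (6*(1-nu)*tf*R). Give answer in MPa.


Step 1: Compute numerator: Es * ts^2 = 160 * 305^2 = 14884000 (GPa*um^2)
Step 2: Compute denominator (R in um): 6*(1-nu)*tf*R = 6*0.72*2.1*11e6 = 99792000.0 (um^2)
Step 3: sigma (GPa) = 14884000 / 99792000.0 = 1.4915e-01 GPa
Step 4: Convert to MPa (x1000): sigma = 149.2 MPa


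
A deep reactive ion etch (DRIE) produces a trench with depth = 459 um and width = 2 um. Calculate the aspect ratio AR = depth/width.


Step 1: AR = depth / width
Step 2: AR = 459 / 2
AR = 229.5


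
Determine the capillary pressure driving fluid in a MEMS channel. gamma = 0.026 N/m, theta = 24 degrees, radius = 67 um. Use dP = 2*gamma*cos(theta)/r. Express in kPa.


Step 1: cos(24 deg) = 0.9135
Step 2: Convert r to m: r = 67e-6 m
Step 3: dP = 2 * 0.026 * 0.9135 / 67e-6 = 709.0 Pa
Step 4: Convert Pa to kPa (divide by 1000).
dP = 0.71 kPa


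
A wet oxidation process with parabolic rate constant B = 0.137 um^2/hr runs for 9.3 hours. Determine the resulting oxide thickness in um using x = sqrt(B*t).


Step 1: Compute B*t = 0.137 * 9.3 = 1.2741
Step 2: x = sqrt(1.2741)
x = 1.129 um


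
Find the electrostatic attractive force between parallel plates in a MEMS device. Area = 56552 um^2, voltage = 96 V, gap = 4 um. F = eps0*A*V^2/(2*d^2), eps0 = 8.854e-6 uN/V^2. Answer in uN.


Step 1: Identify parameters.
eps0 = 8.854e-6 uN/V^2, A = 56552 um^2, V = 96 V, d = 4 um
Step 2: Compute V^2 = 96^2 = 9216
Step 3: Compute d^2 = 4^2 = 16
Step 4: F = 0.5 * 8.854e-6 * 56552 * 9216 / 16
F = 144.205 uN


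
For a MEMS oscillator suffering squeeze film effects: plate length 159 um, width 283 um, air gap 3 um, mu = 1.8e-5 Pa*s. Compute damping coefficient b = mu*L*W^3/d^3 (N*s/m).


Step 1: Convert to SI.
L = 159e-6 m, W = 283e-6 m, d = 3e-6 m
Step 2: W^3 = (283e-6)^3 = 2.27e-11 m^3
Step 3: d^3 = (3e-6)^3 = 2.70e-17 m^3
Step 4: b = 1.8e-5 * 159e-6 * 2.27e-11 / 2.70e-17
b = 2.40e-03 N*s/m


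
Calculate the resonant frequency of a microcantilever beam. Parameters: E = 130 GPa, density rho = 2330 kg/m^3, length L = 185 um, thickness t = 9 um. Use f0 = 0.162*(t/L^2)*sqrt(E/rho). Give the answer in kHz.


Step 1: Convert units to SI.
t_SI = 9e-6 m, L_SI = 185e-6 m
Step 2: Calculate sqrt(E/rho).
sqrt(130e9 / 2330) = 7469.54 m/s
Step 3: Compute f0.
f0 = 0.162 * 9e-6 / (185e-6)^2 * 7469.54 = 318205.7 Hz = 318.21 kHz


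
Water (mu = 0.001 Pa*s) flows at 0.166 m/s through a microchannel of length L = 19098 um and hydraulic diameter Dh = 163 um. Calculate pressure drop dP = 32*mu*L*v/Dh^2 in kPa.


Step 1: Convert to SI: L = 19098e-6 m, Dh = 163e-6 m
Step 2: dP = 32 * 0.001 * 19098e-6 * 0.166 / (163e-6)^2
Step 3: dP = 3818.31 Pa
Step 4: Convert to kPa: dP = 3.82 kPa


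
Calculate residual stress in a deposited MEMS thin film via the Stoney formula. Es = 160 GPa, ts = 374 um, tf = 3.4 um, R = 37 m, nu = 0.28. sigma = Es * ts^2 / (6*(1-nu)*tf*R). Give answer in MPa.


Step 1: Compute numerator: Es * ts^2 = 160 * 374^2 = 22380160 (GPa*um^2)
Step 2: Compute denominator (R in um): 6*(1-nu)*tf*R = 6*0.72*3.4*37e6 = 543456000.0 (um^2)
Step 3: sigma (GPa) = 22380160 / 543456000.0 = 4.1181e-02 GPa
Step 4: Convert to MPa (x1000): sigma = 41.2 MPa


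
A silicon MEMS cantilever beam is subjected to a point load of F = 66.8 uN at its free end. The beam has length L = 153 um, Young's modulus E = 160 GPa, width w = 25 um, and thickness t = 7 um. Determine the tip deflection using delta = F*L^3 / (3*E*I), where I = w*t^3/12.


Step 1: Calculate the second moment of area.
I = w * t^3 / 12 = 25 * 7^3 / 12 = 714.5833 um^4
Step 2: Convert E to consistent units (1 GPa = 1000 uN/um^2).
E = 160 GPa = 160000 uN/um^2
Step 3: Calculate tip deflection.
delta = F * L^3 / (3 * E * I)
delta = 66.8 * 153^3 / (3 * 160000 * 714.5833)
delta = 0.6975 um


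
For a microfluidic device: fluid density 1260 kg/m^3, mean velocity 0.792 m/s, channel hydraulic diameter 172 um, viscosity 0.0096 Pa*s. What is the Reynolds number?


Step 1: Convert Dh to meters: Dh = 172e-6 m
Step 2: Re = rho * v * Dh / mu
Re = 1260 * 0.792 * 172e-6 / 0.0096
Re = 17.879
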